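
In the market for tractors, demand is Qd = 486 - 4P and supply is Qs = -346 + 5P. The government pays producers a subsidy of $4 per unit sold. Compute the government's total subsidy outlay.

Government cost = 4504/9

Pre-subsidy: 486 - 4P = -346 + 5P gives P* = 832/9, Q* = 1046/9.
With the subsidy, sellers receive Ps = Pb + 4 for each unit, where Pb is the price buyers pay.
Supply in terms of Pb becomes Qs = -346 + 5(Pb + 4) = -326 + 5Pb. Setting this equal to demand: 486 - 4Pb = -326 + 5Pb, so Pb = 812/9.
Sellers receive Ps = 812/9 + 4 = 848/9; Q' = 486 − 4·(812/9) = 1126/9.
Government outlay = subsidy × quantity = 4 × 1126/9 = 4504/9.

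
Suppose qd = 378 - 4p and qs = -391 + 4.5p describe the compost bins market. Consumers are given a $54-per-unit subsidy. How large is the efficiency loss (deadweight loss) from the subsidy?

Pre-subsidy: 378 - 4p = -391 + 4.5p gives p* = 1538/17, q* = 274/17.
With the rebate, buyers effectively pay pb = ps − 54, where ps is the price sellers receive.
Demand in terms of ps becomes qd = 378 − 4(ps − 54) = 594 - 4ps. Setting this equal to supply: 594 - 4ps = -391 + 4.5ps, so ps = 1970/17.
Buyers pay pb = 1970/17 − 54 = 1052/17; q' = -391 + 4.5·(1970/17) = 2218/17.
The subsidy expands output by 2218/17 − 274/17 = 1944/17 past the efficient level; on those units the gap between marginal cost and willingness to pay runs from 0 up to 54.
DWL = ½ × 54 × 1944/17 = 52488/17.

Deadweight loss = 52488/17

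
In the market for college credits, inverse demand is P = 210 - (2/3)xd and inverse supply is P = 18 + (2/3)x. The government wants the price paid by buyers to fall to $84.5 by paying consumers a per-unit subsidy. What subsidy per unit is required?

Required subsidy s = $59 per unit

At a buyer price of 84.5, quantity demanded is 315 − 1.5·84.5 = 188.25.
Sellers supply 188.25 only when they receive Ps = 18 + (2/3)·188.25 = 143.5.
s = Ps − Pb = 143.5 − 84.5 = 59.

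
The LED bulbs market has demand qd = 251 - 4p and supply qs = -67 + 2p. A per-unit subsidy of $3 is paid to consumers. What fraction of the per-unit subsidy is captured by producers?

Producer share = 2/3

Pre-subsidy: 251 - 4p = -67 + 2p gives p* = 53, q* = 39.
With the rebate, buyers effectively pay pb = ps − 3, where ps is the price sellers receive.
Demand in terms of ps becomes qd = 251 − 4(ps − 3) = 263 - 4ps. Setting this equal to supply: 263 - 4ps = -67 + 2ps, so ps = 55.
Buyers pay pb = 55 − 3 = 52; q' = -67 + 2·55 = 43.
Buyers' price falls by p* − pb = 53 − 52 = 1; sellers' price rises by ps − p* = 55 − 53 = 2.
So producers capture 2/3 = 2/3 of each unit of subsidy.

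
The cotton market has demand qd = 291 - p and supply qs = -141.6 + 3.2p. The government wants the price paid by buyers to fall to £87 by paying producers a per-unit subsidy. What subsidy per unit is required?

Required subsidy s = £21 per unit

At a buyer price of 87, quantity demanded is 291 − 1·87 = 204.
Sellers supply 204 only when they receive ps with -141.6 + 3.2·ps = 204, i.e. ps = 108.
s = ps − pb = 108 − 87 = 21.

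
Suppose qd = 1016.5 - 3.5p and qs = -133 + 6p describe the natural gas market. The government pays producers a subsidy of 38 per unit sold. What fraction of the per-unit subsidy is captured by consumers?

Consumer share = 12/19

Pre-subsidy: 1016.5 - 3.5p = -133 + 6p gives p* = 121, q* = 593.
With the subsidy, sellers receive ps = pb + 38 for each unit, where pb is the price buyers pay.
Supply in terms of pb becomes qs = -133 + 6(pb + 38) = 95 + 6pb. Setting this equal to demand: 1016.5 - 3.5pb = 95 + 6pb, so pb = 97.
Sellers receive ps = 97 + 38 = 135; q' = 1016.5 − 3.5·97 = 677.
Buyers' price falls by p* − pb = 121 − 97 = 24; sellers' price rises by ps − p* = 135 − 121 = 14.
So consumers capture 24/38 = 12/19 of each unit of subsidy.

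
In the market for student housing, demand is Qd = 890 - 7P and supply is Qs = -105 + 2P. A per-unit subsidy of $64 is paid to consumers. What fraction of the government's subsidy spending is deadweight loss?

Pre-subsidy: 890 - 7P = -105 + 2P gives P* = 995/9, Q* = 1045/9.
With the rebate, buyers effectively pay Pb = Ps − 64, where Ps is the price sellers receive.
Demand in terms of Ps becomes Qd = 890 − 7(Ps − 64) = 1338 - 7Ps. Setting this equal to supply: 1338 - 7Ps = -105 + 2Ps, so Ps = 481/3.
Buyers pay Pb = 481/3 − 64 = 289/3; Q' = -105 + 2·(481/3) = 647/3.
ΔCS = ½(1045/9 + 647/3)(995/9 − 289/3) = 191104/81; ΔPS = ½(1045/9 + 647/3)(481/3 − 995/9) = 668864/81.
Government spending = 64 × 647/3 = 41408/3.
DWL = ½ × 64 × (647/3 − 1045/9) = 28672/9; fraction = (28672/9) / (41408/3) = 448/1941.

DWL / government spending = 448/1941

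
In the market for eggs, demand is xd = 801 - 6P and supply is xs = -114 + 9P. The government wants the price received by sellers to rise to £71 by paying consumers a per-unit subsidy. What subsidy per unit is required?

At a seller price of 71, quantity supplied is -114 + 9·71 = 525.
Buyers absorb 525 only when they pay Pb with 801 − 6·Pb = 525, i.e. Pb = 46.
s = Ps − Pb = 71 − 46 = 25.

Required subsidy s = £25 per unit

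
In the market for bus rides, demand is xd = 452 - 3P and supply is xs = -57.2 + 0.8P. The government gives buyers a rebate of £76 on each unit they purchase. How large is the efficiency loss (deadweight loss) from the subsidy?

Deadweight loss = £1824

Pre-subsidy: 452 - 3P = -57.2 + 0.8P gives P* = 134, x* = 50.
With the rebate, buyers effectively pay Pb = Ps − 76, where Ps is the price sellers receive.
Demand in terms of Ps becomes xd = 452 − 3(Ps − 76) = 680 - 3Ps. Setting this equal to supply: 680 - 3Ps = -57.2 + 0.8Ps, so Ps = 194.
Buyers pay Pb = 194 − 76 = 118; x' = -57.2 + 0.8·194 = 98.
The subsidy expands output by 98 − 50 = 48 past the efficient level; on those units the gap between marginal cost and willingness to pay runs from 0 up to 76.
DWL = ½ × 76 × 48 = 1824.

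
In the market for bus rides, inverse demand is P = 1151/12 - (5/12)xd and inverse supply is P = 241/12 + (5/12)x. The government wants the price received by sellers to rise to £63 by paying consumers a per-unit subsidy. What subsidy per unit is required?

At a seller price of 63, quantity supplied is -48.2 + 2.4·63 = 103.
Buyers absorb 103 only when they pay Pb = 1151/12 − (5/12)·103 = 53.
s = Ps − Pb = 63 − 53 = 10.

Required subsidy s = £10 per unit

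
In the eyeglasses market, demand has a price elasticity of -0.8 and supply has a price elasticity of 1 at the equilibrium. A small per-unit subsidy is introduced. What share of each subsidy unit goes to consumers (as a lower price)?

For a small subsidy around the equilibrium, the benefit split depends on the relative slopes, which at a point are proportional to the elasticities.
Buyer share = εs/(εs + |εd|) = 1/(1 + 0.8) = 5/9; seller share = |εd|/(εs + |εd|) = 4/9.

Consumer share = 5/9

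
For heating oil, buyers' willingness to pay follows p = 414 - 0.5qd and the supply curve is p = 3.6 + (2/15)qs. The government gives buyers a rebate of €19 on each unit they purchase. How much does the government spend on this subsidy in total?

Pre-subsidy: 414 - 0.5q = 3.6 + (2/15)q gives q* = 648 and p* = 90.
With the rebate, buyers effectively pay pb = ps − 19, where ps is the price sellers receive.
On the curves, pb = 414 - 0.5q and ps = 3.6 + (2/15)q; the wedge ps − pb = 19 gives 3.6 + (2/15)q − (414 - 0.5q) = 19, so q' = 678.
Then pb = 414 − 0.5·678 = 75 and ps = 3.6 + (2/15)·678 = 94.
Government outlay = subsidy × quantity = 19 × 678 = 12882.

Government cost = €12882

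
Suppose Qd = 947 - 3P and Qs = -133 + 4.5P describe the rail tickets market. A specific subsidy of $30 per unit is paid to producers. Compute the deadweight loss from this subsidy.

Deadweight loss = $810

Pre-subsidy: 947 - 3P = -133 + 4.5P gives P* = 144, Q* = 515.
With the subsidy, sellers receive Ps = Pb + 30 for each unit, where Pb is the price buyers pay.
Supply in terms of Pb becomes Qs = -133 + 4.5(Pb + 30) = 2 + 4.5Pb. Setting this equal to demand: 947 - 3Pb = 2 + 4.5Pb, so Pb = 126.
Sellers receive Ps = 126 + 30 = 156; Q' = 947 − 3·126 = 569.
The subsidy expands output by 569 − 515 = 54 past the efficient level; on those units the gap between marginal cost and willingness to pay runs from 0 up to 30.
DWL = ½ × 30 × 54 = 810.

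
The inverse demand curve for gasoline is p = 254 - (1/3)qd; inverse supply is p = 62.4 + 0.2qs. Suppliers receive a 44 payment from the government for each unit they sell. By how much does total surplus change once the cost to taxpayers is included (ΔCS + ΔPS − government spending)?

Pre-subsidy: 254 - (1/3)q = 62.4 + 0.2q gives q* = 359.25 and p* = 134.25.
With the subsidy, sellers receive ps = pb + 44 for each unit, where pb is the price buyers pay.
On the curves, pb = 254 - (1/3)q and ps = 62.4 + 0.2q; the wedge ps − pb = 44 gives 62.4 + 0.2q − (254 - (1/3)q) = 44, so q' = 441.75.
Then pb = 254 − (1/3)·441.75 = 106.75 and ps = 62.4 + 0.2·441.75 = 150.75.
ΔCS = ½(359.25 + 441.75)(134.25 − 106.75) = 11013.75; ΔPS = ½(359.25 + 441.75)(150.75 − 134.25) = 6608.25.
Government spending = 44 × 441.75 = 19437.
Net change = 11013.75 + 6608.25 − 19437 = -1815. The loss equals the DWL triangle ½·44·82.5.

Net change in total surplus = -1815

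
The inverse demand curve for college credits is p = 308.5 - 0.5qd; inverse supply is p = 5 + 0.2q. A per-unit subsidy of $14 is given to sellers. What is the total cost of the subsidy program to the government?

Pre-subsidy: 308.5 - 0.5q = 5 + 0.2q gives q* = 3035/7 and p* = 642/7.
With the subsidy, sellers receive ps = pb + 14 for each unit, where pb is the price buyers pay.
On the curves, pb = 308.5 - 0.5q and ps = 5 + 0.2q; the wedge ps − pb = 14 gives 5 + 0.2q − (308.5 - 0.5q) = 14, so q' = 3175/7.
Then pb = 308.5 − 0.5·(3175/7) = 572/7 and ps = 5 + 0.2·(3175/7) = 670/7.
Government outlay = subsidy × quantity = 14 × 3175/7 = 6350.

Government cost = $6350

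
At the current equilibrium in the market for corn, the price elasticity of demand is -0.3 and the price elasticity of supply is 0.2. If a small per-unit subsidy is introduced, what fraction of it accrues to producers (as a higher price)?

For a small subsidy around the equilibrium, the benefit split depends on the relative slopes, which at a point are proportional to the elasticities.
Buyer share = εs/(εs + |εd|) = 0.2/(0.2 + 0.3) = 0.4; seller share = |εd|/(εs + |εd|) = 0.6.
So producers capture 0.6 of the subsidy.

Producer share = 0.6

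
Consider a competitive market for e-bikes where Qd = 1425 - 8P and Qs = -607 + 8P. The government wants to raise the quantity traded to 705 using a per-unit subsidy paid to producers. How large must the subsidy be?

At Q = 705, invert demand for the buyer price: Pb = (1425 − 705)/8 = 90; invert supply for the seller price: Ps = (705 − (-607))/8 = 164.
The subsidy must fill the gap: s = Ps − Pb = 164 − 90 = 74.

Required subsidy s = 74 per unit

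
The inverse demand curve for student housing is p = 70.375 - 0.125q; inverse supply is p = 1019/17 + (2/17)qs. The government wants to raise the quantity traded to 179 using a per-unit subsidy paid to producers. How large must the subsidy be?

At q = 179, from the demand curve buyers pay pb = 70.375 − 0.125·179 = 48; from the supply curve sellers need ps = 1019/17 + (2/17)·179 = 81.
The subsidy must fill the gap: s = ps − pb = 81 − 48 = 33.

Required subsidy s = 33 per unit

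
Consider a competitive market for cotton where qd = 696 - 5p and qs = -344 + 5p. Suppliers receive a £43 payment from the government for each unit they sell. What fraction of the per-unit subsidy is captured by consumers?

Pre-subsidy: 696 - 5p = -344 + 5p gives p* = 104, q* = 176.
With the subsidy, sellers receive ps = pb + 43 for each unit, where pb is the price buyers pay.
Supply in terms of pb becomes qs = -344 + 5(pb + 43) = -129 + 5pb. Setting this equal to demand: 696 - 5pb = -129 + 5pb, so pb = 82.5.
Sellers receive ps = 82.5 + 43 = 125.5; q' = 696 − 5·82.5 = 283.5.
Buyers' price falls by p* − pb = 104 − 82.5 = 21.5; sellers' price rises by ps − p* = 125.5 − 104 = 21.5.
So consumers capture 21.5/43 = 0.5 of each unit of subsidy.

Consumer share = 0.5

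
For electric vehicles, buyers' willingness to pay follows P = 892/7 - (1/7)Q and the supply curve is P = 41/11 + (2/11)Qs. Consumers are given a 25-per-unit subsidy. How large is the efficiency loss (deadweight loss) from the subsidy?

Pre-subsidy: 892/7 - (1/7)Q = 41/11 + (2/11)Q gives Q* = 381 and P* = 73.
With the rebate, buyers effectively pay Pb = Ps − 25, where Ps is the price sellers receive.
On the curves, Pb = 892/7 - (1/7)Q and Ps = 41/11 + (2/11)Q; the wedge Ps − Pb = 25 gives 41/11 + (2/11)Q − (892/7 - (1/7)Q) = 25, so Q' = 458.
Then Pb = 892/7 − (1/7)·458 = 62 and Ps = 41/11 + (2/11)·458 = 87.
The subsidy expands output by 458 − 381 = 77 past the efficient level; on those units the gap between marginal cost and willingness to pay runs from 0 up to 25.
DWL = ½ × 25 × 77 = 962.5.

Deadweight loss = 962.5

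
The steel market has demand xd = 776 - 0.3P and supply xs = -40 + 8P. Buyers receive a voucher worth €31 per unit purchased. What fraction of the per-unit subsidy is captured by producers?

Producer share = 3/83

Pre-subsidy: 776 - 0.3P = -40 + 8P gives P* = 8160/83, x* = 61960/83.
With the rebate, buyers effectively pay Pb = Ps − 31, where Ps is the price sellers receive.
Demand in terms of Ps becomes xd = 776 − 0.3(Ps − 31) = 785.3 - 0.3Ps. Setting this equal to supply: 785.3 - 0.3Ps = -40 + 8Ps, so Ps = 8253/83.
Buyers pay Pb = 8253/83 − 31 = 5680/83; x' = -40 + 8·(8253/83) = 62704/83.
Buyers' price falls by P* − Pb = 8160/83 − 5680/83 = 2480/83; sellers' price rises by Ps − P* = 8253/83 − 8160/83 = 93/83.
So producers capture (93/83)/31 = 3/83 of each unit of subsidy.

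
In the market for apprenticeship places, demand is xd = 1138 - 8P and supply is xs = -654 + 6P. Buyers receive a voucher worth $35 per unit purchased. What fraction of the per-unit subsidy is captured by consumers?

Pre-subsidy: 1138 - 8P = -654 + 6P gives P* = 128, x* = 114.
With the rebate, buyers effectively pay Pb = Ps − 35, where Ps is the price sellers receive.
Demand in terms of Ps becomes xd = 1138 − 8(Ps − 35) = 1418 - 8Ps. Setting this equal to supply: 1418 - 8Ps = -654 + 6Ps, so Ps = 148.
Buyers pay Pb = 148 − 35 = 113; x' = -654 + 6·148 = 234.
Buyers' price falls by P* − Pb = 128 − 113 = 15; sellers' price rises by Ps − P* = 148 − 128 = 20.
So consumers capture 15/35 = 3/7 of each unit of subsidy.

Consumer share = 3/7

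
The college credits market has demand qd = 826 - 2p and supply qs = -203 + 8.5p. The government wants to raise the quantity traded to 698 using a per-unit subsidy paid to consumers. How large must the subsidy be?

At q = 698, invert demand for the buyer price: pb = (826 − 698)/2 = 64; invert supply for the seller price: ps = (698 − (-203))/8.5 = 106.
The subsidy must fill the gap: s = ps − pb = 106 − 64 = 42.

Required subsidy s = 42 per unit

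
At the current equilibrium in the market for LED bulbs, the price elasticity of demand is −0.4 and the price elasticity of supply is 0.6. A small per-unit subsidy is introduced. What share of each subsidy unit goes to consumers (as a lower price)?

Consumer share = 0.6

For a small subsidy around the equilibrium, the benefit split depends on the relative slopes, which at a point are proportional to the elasticities.
Buyer share = εs/(εs + |εd|) = 0.6/(0.6 + 0.4) = 0.6; seller share = |εd|/(εs + |εd|) = 0.4.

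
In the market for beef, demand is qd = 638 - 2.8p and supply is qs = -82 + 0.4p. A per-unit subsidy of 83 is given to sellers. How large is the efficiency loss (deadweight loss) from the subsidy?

Pre-subsidy: 638 - 2.8p = -82 + 0.4p gives p* = 225, q* = 8.
With the subsidy, sellers receive ps = pb + 83 for each unit, where pb is the price buyers pay.
Supply in terms of pb becomes qs = -82 + 0.4(pb + 83) = -48.8 + 0.4pb. Setting this equal to demand: 638 - 2.8pb = -48.8 + 0.4pb, so pb = 214.625.
Sellers receive ps = 214.625 + 83 = 297.625; q' = 638 − 2.8·214.625 = 37.05.
The subsidy expands output by 37.05 − 8 = 29.05 past the efficient level; on those units the gap between marginal cost and willingness to pay runs from 0 up to 83.
DWL = ½ × 83 × 29.05 = 1205.575.

Deadweight loss = 1205.575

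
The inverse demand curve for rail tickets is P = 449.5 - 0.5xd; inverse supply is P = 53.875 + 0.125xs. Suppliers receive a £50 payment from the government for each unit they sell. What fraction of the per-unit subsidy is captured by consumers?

Pre-subsidy: 449.5 - 0.5x = 53.875 + 0.125x gives x* = 633 and P* = 133.
With the subsidy, sellers receive Ps = Pb + 50 for each unit, where Pb is the price buyers pay.
On the curves, Pb = 449.5 - 0.5x and Ps = 53.875 + 0.125x; the wedge Ps − Pb = 50 gives 53.875 + 0.125x − (449.5 - 0.5x) = 50, so x' = 713.
Then Pb = 449.5 − 0.5·713 = 93 and Ps = 53.875 + 0.125·713 = 143.
Buyers' price falls by P* − Pb = 133 − 93 = 40; sellers' price rises by Ps − P* = 143 − 133 = 10.
So consumers capture 40/50 = 0.8 of each unit of subsidy.

Consumer share = 0.8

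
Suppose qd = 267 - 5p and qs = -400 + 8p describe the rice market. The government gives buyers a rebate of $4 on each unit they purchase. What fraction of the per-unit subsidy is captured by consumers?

Pre-subsidy: 267 - 5p = -400 + 8p gives p* = 667/13, q* = 136/13.
With the rebate, buyers effectively pay pb = ps − 4, where ps is the price sellers receive.
Demand in terms of ps becomes qd = 267 − 5(ps − 4) = 287 - 5ps. Setting this equal to supply: 287 - 5ps = -400 + 8ps, so ps = 687/13.
Buyers pay pb = 687/13 − 4 = 635/13; q' = -400 + 8·(687/13) = 296/13.
Buyers' price falls by p* − pb = 667/13 − 635/13 = 32/13; sellers' price rises by ps − p* = 687/13 − 667/13 = 20/13.
So consumers capture (32/13)/4 = 8/13 of each unit of subsidy.

Consumer share = 8/13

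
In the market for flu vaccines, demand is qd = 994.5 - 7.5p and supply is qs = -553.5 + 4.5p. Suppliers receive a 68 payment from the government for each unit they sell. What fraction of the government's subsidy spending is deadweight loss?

DWL / government spending = 85/194

Pre-subsidy: 994.5 - 7.5p = -553.5 + 4.5p gives p* = 129, q* = 27.
With the subsidy, sellers receive ps = pb + 68 for each unit, where pb is the price buyers pay.
Supply in terms of pb becomes qs = -553.5 + 4.5(pb + 68) = -247.5 + 4.5pb. Setting this equal to demand: 994.5 - 7.5pb = -247.5 + 4.5pb, so pb = 103.5.
Sellers receive ps = 103.5 + 68 = 171.5; q' = 994.5 − 7.5·103.5 = 218.25.
ΔCS = ½(27 + 218.25)(129 − 103.5) = 3126.9375; ΔPS = ½(27 + 218.25)(171.5 − 129) = 5211.5625.
Government spending = 68 × 218.25 = 14841.
DWL = ½ × 68 × (218.25 − 27) = 6502.5; fraction = 6502.5 / 14841 = 85/194.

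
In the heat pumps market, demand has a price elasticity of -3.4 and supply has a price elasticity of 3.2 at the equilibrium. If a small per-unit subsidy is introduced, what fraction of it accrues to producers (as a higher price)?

For a small subsidy around the equilibrium, the benefit split depends on the relative slopes, which at a point are proportional to the elasticities.
Buyer share = εs/(εs + |εd|) = 3.2/(3.2 + 3.4) = 16/33; seller share = |εd|/(εs + |εd|) = 17/33.
So producers capture 17/33 of the subsidy.

Producer share = 17/33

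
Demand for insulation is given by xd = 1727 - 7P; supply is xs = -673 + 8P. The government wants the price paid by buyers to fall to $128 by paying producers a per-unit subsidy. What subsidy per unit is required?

Required subsidy s = $60 per unit

At a buyer price of 128, quantity demanded is 1727 − 7·128 = 831.
Sellers supply 831 only when they receive Ps with -673 + 8·Ps = 831, i.e. Ps = 188.
s = Ps − Pb = 188 − 128 = 60.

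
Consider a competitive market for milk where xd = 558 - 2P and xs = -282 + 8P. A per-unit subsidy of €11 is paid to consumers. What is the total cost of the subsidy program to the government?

Government cost = €4483.6

Pre-subsidy: 558 - 2P = -282 + 8P gives P* = 84, x* = 390.
With the rebate, buyers effectively pay Pb = Ps − 11, where Ps is the price sellers receive.
Demand in terms of Ps becomes xd = 558 − 2(Ps − 11) = 580 - 2Ps. Setting this equal to supply: 580 - 2Ps = -282 + 8Ps, so Ps = 86.2.
Buyers pay Pb = 86.2 − 11 = 75.2; x' = -282 + 8·86.2 = 407.6.
Government outlay = subsidy × quantity = 11 × 407.6 = 4483.6.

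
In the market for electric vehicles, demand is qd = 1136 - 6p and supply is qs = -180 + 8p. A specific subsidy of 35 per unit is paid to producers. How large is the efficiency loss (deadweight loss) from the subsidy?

Pre-subsidy: 1136 - 6p = -180 + 8p gives p* = 94, q* = 572.
With the subsidy, sellers receive ps = pb + 35 for each unit, where pb is the price buyers pay.
Supply in terms of pb becomes qs = -180 + 8(pb + 35) = 100 + 8pb. Setting this equal to demand: 1136 - 6pb = 100 + 8pb, so pb = 74.
Sellers receive ps = 74 + 35 = 109; q' = 1136 − 6·74 = 692.
The subsidy expands output by 692 − 572 = 120 past the efficient level; on those units the gap between marginal cost and willingness to pay runs from 0 up to 35.
DWL = ½ × 35 × 120 = 2100.

Deadweight loss = 2100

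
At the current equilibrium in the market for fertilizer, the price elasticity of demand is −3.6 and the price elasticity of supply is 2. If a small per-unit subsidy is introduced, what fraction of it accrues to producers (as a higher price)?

For a small subsidy around the equilibrium, the benefit split depends on the relative slopes, which at a point are proportional to the elasticities.
Buyer share = εs/(εs + |εd|) = 2/(2 + 3.6) = 5/14; seller share = |εd|/(εs + |εd|) = 9/14.
So producers capture 9/14 of the subsidy.

Producer share = 9/14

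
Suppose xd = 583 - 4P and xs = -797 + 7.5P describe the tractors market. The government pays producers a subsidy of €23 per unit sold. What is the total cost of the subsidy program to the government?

Government cost = €3749

Pre-subsidy: 583 - 4P = -797 + 7.5P gives P* = 120, x* = 103.
With the subsidy, sellers receive Ps = Pb + 23 for each unit, where Pb is the price buyers pay.
Supply in terms of Pb becomes xs = -797 + 7.5(Pb + 23) = -624.5 + 7.5Pb. Setting this equal to demand: 583 - 4Pb = -624.5 + 7.5Pb, so Pb = 105.
Sellers receive Ps = 105 + 23 = 128; x' = 583 − 4·105 = 163.
Government outlay = subsidy × quantity = 23 × 163 = 3749.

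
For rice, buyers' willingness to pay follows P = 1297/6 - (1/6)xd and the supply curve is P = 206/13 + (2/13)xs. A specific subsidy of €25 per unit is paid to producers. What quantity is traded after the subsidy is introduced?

Pre-subsidy: 1297/6 - (1/6)x = 206/13 + (2/13)x gives x* = 625 and P* = 112.
With the subsidy, sellers receive Ps = Pb + 25 for each unit, where Pb is the price buyers pay.
On the curves, Pb = 1297/6 - (1/6)x and Ps = 206/13 + (2/13)x; the wedge Ps − Pb = 25 gives 206/13 + (2/13)x − (1297/6 - (1/6)x) = 25, so x' = 703.
Then Pb = 1297/6 − (1/6)·703 = 99 and Ps = 206/13 + (2/13)·703 = 124.

x' = 703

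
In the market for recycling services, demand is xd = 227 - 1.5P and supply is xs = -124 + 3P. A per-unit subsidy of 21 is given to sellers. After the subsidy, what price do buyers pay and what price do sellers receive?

Pre-subsidy: 227 - 1.5P = -124 + 3P gives P* = 78, x* = 110.
With the subsidy, sellers receive Ps = Pb + 21 for each unit, where Pb is the price buyers pay.
Supply in terms of Pb becomes xs = -124 + 3(Pb + 21) = -61 + 3Pb. Setting this equal to demand: 227 - 1.5Pb = -61 + 3Pb, so Pb = 64.
Sellers receive Ps = 64 + 21 = 85; x' = 227 − 1.5·64 = 131.

Buyers pay 64; sellers receive 85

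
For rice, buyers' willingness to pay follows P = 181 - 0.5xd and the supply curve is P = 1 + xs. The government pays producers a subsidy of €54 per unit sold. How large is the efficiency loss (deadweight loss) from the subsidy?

Deadweight loss = €972

Pre-subsidy: 181 - 0.5x = 1 + x gives x* = 120 and P* = 121.
With the subsidy, sellers receive Ps = Pb + 54 for each unit, where Pb is the price buyers pay.
On the curves, Pb = 181 - 0.5x and Ps = 1 + x; the wedge Ps − Pb = 54 gives 1 + x − (181 - 0.5x) = 54, so x' = 156.
Then Pb = 181 − 0.5·156 = 103 and Ps = 1 + 1·156 = 157.
The subsidy expands output by 156 − 120 = 36 past the efficient level; on those units the gap between marginal cost and willingness to pay runs from 0 up to 54.
DWL = ½ × 54 × 36 = 972.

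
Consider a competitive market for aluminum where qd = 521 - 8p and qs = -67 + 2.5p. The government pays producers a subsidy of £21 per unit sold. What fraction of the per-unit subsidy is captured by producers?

Producer share = 16/21

Pre-subsidy: 521 - 8p = -67 + 2.5p gives p* = 56, q* = 73.
With the subsidy, sellers receive ps = pb + 21 for each unit, where pb is the price buyers pay.
Supply in terms of pb becomes qs = -67 + 2.5(pb + 21) = -14.5 + 2.5pb. Setting this equal to demand: 521 - 8pb = -14.5 + 2.5pb, so pb = 51.
Sellers receive ps = 51 + 21 = 72; q' = 521 − 8·51 = 113.
Buyers' price falls by p* − pb = 56 − 51 = 5; sellers' price rises by ps − p* = 72 − 56 = 16.
So producers capture 16/21 = 16/21 of each unit of subsidy.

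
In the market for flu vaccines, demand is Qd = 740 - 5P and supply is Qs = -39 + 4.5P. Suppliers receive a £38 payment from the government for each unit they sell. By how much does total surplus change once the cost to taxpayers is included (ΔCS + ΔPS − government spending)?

Net change in total surplus = -£1710

Pre-subsidy: 740 - 5P = -39 + 4.5P gives P* = 82, Q* = 330.
With the subsidy, sellers receive Ps = Pb + 38 for each unit, where Pb is the price buyers pay.
Supply in terms of Pb becomes Qs = -39 + 4.5(Pb + 38) = 132 + 4.5Pb. Setting this equal to demand: 740 - 5Pb = 132 + 4.5Pb, so Pb = 64.
Sellers receive Ps = 64 + 38 = 102; Q' = 740 − 5·64 = 420.
ΔCS = ½(330 + 420)(82 − 64) = 6750; ΔPS = ½(330 + 420)(102 − 82) = 7500.
Government spending = 38 × 420 = 15960.
Net change = 6750 + 7500 − 15960 = -1710. The loss equals the DWL triangle ½·38·90.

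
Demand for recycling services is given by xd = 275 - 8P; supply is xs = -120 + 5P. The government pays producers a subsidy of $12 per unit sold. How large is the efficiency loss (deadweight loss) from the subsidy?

Deadweight loss = 2880/13

Pre-subsidy: 275 - 8P = -120 + 5P gives P* = 395/13, x* = 415/13.
With the subsidy, sellers receive Ps = Pb + 12 for each unit, where Pb is the price buyers pay.
Supply in terms of Pb becomes xs = -120 + 5(Pb + 12) = -60 + 5Pb. Setting this equal to demand: 275 - 8Pb = -60 + 5Pb, so Pb = 335/13.
Sellers receive Ps = 335/13 + 12 = 491/13; x' = 275 − 8·(335/13) = 895/13.
The subsidy expands output by 895/13 − 415/13 = 480/13 past the efficient level; on those units the gap between marginal cost and willingness to pay runs from 0 up to 12.
DWL = ½ × 12 × 480/13 = 2880/13.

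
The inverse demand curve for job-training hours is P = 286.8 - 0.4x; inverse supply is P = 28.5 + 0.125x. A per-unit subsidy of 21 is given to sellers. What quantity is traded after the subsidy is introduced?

x' = 532

Pre-subsidy: 286.8 - 0.4x = 28.5 + 0.125x gives x* = 492 and P* = 90.
With the subsidy, sellers receive Ps = Pb + 21 for each unit, where Pb is the price buyers pay.
On the curves, Pb = 286.8 - 0.4x and Ps = 28.5 + 0.125x; the wedge Ps − Pb = 21 gives 28.5 + 0.125x − (286.8 - 0.4x) = 21, so x' = 532.
Then Pb = 286.8 − 0.4·532 = 74 and Ps = 28.5 + 0.125·532 = 95.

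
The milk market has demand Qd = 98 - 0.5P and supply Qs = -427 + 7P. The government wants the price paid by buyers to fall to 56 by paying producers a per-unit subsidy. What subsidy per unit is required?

Required subsidy s = 15 per unit

At a buyer price of 56, quantity demanded is 98 − 0.5·56 = 70.
Sellers supply 70 only when they receive Ps with -427 + 7·Ps = 70, i.e. Ps = 71.
s = Ps − Pb = 71 − 56 = 15.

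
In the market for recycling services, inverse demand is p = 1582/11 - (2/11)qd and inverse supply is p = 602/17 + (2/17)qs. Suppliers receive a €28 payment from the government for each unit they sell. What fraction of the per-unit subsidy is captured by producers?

Pre-subsidy: 1582/11 - (2/11)q = 602/17 + (2/17)q gives q* = 362 and p* = 78.
With the subsidy, sellers receive ps = pb + 28 for each unit, where pb is the price buyers pay.
On the curves, pb = 1582/11 - (2/11)q and ps = 602/17 + (2/17)q; the wedge ps − pb = 28 gives 602/17 + (2/17)q − (1582/11 - (2/11)q) = 28, so q' = 455.5.
Then pb = 1582/11 − (2/11)·455.5 = 61 and ps = 602/17 + (2/17)·455.5 = 89.
Buyers' price falls by p* − pb = 78 − 61 = 17; sellers' price rises by ps − p* = 89 − 78 = 11.
So producers capture 11/28 = 11/28 of each unit of subsidy.

Producer share = 11/28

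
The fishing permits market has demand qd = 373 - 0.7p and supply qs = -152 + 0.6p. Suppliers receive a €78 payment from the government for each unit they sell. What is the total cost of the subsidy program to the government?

Pre-subsidy: 373 - 0.7p = -152 + 0.6p gives p* = 5250/13, q* = 1174/13.
With the subsidy, sellers receive ps = pb + 78 for each unit, where pb is the price buyers pay.
Supply in terms of pb becomes qs = -152 + 0.6(pb + 78) = -105.2 + 0.6pb. Setting this equal to demand: 373 - 0.7pb = -105.2 + 0.6pb, so pb = 4782/13.
Sellers receive ps = 4782/13 + 78 = 5796/13; q' = 373 − 0.7·(4782/13) = 7508/65.
Government outlay = subsidy × quantity = 78 × 7508/65 = 9009.6.

Government cost = €9009.6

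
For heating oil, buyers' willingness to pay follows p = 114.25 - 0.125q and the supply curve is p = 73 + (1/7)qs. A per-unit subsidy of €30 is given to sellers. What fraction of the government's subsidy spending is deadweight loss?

Pre-subsidy: 114.25 - 0.125q = 73 + (1/7)q gives q* = 154 and p* = 95.
With the subsidy, sellers receive ps = pb + 30 for each unit, where pb is the price buyers pay.
On the curves, pb = 114.25 - 0.125q and ps = 73 + (1/7)q; the wedge ps − pb = 30 gives 73 + (1/7)q − (114.25 - 0.125q) = 30, so q' = 266.
Then pb = 114.25 − 0.125·266 = 81 and ps = 73 + (1/7)·266 = 111.
ΔCS = ½(154 + 266)(95 − 81) = 2940; ΔPS = ½(154 + 266)(111 − 95) = 3360.
Government spending = 30 × 266 = 7980.
DWL = ½ × 30 × (266 − 154) = 1680; fraction = 1680 / 7980 = 4/19.

DWL / government spending = 4/19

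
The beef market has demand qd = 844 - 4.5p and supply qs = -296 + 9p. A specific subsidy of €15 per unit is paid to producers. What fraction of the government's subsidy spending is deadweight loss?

DWL / government spending = 45/1018

Pre-subsidy: 844 - 4.5p = -296 + 9p gives p* = 760/9, q* = 464.
With the subsidy, sellers receive ps = pb + 15 for each unit, where pb is the price buyers pay.
Supply in terms of pb becomes qs = -296 + 9(pb + 15) = -161 + 9pb. Setting this equal to demand: 844 - 4.5pb = -161 + 9pb, so pb = 670/9.
Sellers receive ps = 670/9 + 15 = 805/9; q' = 844 − 4.5·(670/9) = 509.
ΔCS = ½(464 + 509)(760/9 − 670/9) = 4865; ΔPS = ½(464 + 509)(805/9 − 760/9) = 2432.5.
Government spending = 15 × 509 = 7635.
DWL = ½ × 15 × (509 − 464) = 337.5; fraction = 337.5 / 7635 = 45/1018.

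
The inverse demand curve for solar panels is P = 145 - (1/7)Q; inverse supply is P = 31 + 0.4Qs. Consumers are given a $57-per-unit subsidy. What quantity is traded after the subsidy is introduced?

Pre-subsidy: 145 - (1/7)Q = 31 + 0.4Q gives Q* = 210 and P* = 115.
With the rebate, buyers effectively pay Pb = Ps − 57, where Ps is the price sellers receive.
On the curves, Pb = 145 - (1/7)Q and Ps = 31 + 0.4Q; the wedge Ps − Pb = 57 gives 31 + 0.4Q − (145 - (1/7)Q) = 57, so Q' = 315.
Then Pb = 145 − (1/7)·315 = 100 and Ps = 31 + 0.4·315 = 157.

Q' = 315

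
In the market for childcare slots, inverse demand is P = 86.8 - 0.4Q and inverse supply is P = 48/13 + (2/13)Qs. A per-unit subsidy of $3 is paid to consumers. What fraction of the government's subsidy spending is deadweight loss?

Pre-subsidy: 86.8 - 0.4Q = 48/13 + (2/13)Q gives Q* = 2701/18 and P* = 241/9.
With the rebate, buyers effectively pay Pb = Ps − 3, where Ps is the price sellers receive.
On the curves, Pb = 86.8 - 0.4Q and Ps = 48/13 + (2/13)Q; the wedge Ps − Pb = 3 gives 48/13 + (2/13)Q − (86.8 - 0.4Q) = 3, so Q' = 5597/36.
Then Pb = 86.8 − 0.4·(5597/36) = 443/18 and Ps = 48/13 + (2/13)·(5597/36) = 497/18.
ΔCS = ½(2701/18 + 5597/36)(241/9 − 443/18) = 142987/432; ΔPS = ½(2701/18 + 5597/36)(497/18 − 241/9) = 54995/432.
Government spending = 3 × 5597/36 = 5597/12.
DWL = ½ × 3 × (5597/36 − 2701/18) = 8.125; fraction = 8.125 / (5597/12) = 195/11194.

DWL / government spending = 195/11194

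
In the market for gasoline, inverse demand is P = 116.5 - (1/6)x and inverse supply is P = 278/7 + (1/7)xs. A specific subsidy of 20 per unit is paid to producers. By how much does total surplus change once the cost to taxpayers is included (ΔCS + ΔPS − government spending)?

Pre-subsidy: 116.5 - (1/6)x = 278/7 + (1/7)x gives x* = 3225/13 and P* = 977/13.
With the subsidy, sellers receive Ps = Pb + 20 for each unit, where Pb is the price buyers pay.
On the curves, Pb = 116.5 - (1/6)x and Ps = 278/7 + (1/7)x; the wedge Ps − Pb = 20 gives 278/7 + (1/7)x − (116.5 - (1/6)x) = 20, so x' = 4065/13.
Then Pb = 116.5 − (1/6)·(4065/13) = 837/13 and Ps = 278/7 + (1/7)·(4065/13) = 1097/13.
ΔCS = ½(3225/13 + 4065/13)(977/13 − 837/13) = 510300/169; ΔPS = ½(3225/13 + 4065/13)(1097/13 − 977/13) = 437400/169.
Government spending = 20 × 4065/13 = 81300/13.
Net change = 510300/169 + 437400/169 − 81300/13 = -8400/13. The loss equals the DWL triangle ½·20·840/13.

Net change in total surplus = -8400/13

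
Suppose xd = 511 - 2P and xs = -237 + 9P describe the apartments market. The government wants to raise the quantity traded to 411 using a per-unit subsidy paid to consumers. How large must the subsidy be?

At x = 411, invert demand for the buyer price: Pb = (511 − 411)/2 = 50; invert supply for the seller price: Ps = (411 − (-237))/9 = 72.
The subsidy must fill the gap: s = Ps − Pb = 72 − 50 = 22.

Required subsidy s = 22 per unit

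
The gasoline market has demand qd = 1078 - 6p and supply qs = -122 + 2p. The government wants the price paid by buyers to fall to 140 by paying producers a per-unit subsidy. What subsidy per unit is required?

At a buyer price of 140, quantity demanded is 1078 − 6·140 = 238.
Sellers supply 238 only when they receive ps with -122 + 2·ps = 238, i.e. ps = 180.
s = ps − pb = 180 − 140 = 40.

Required subsidy s = 40 per unit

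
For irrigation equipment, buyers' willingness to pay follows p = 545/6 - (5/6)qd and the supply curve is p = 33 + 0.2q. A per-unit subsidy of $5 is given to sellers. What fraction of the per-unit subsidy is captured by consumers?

Pre-subsidy: 545/6 - (5/6)q = 33 + 0.2q gives q* = 1735/31 and p* = 1370/31.
With the subsidy, sellers receive ps = pb + 5 for each unit, where pb is the price buyers pay.
On the curves, pb = 545/6 - (5/6)q and ps = 33 + 0.2q; the wedge ps − pb = 5 gives 33 + 0.2q − (545/6 - (5/6)q) = 5, so q' = 1885/31.
Then pb = 545/6 − (5/6)·(1885/31) = 1245/31 and ps = 33 + 0.2·(1885/31) = 1400/31.
Buyers' price falls by p* − pb = 1370/31 − 1245/31 = 125/31; sellers' price rises by ps − p* = 1400/31 − 1370/31 = 30/31.
So consumers capture (125/31)/5 = 25/31 of each unit of subsidy.

Consumer share = 25/31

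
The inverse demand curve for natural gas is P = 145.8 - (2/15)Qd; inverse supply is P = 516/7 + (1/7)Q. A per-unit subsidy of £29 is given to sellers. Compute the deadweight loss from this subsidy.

Pre-subsidy: 145.8 - (2/15)Q = 516/7 + (1/7)Q gives Q* = 261 and P* = 111.
With the subsidy, sellers receive Ps = Pb + 29 for each unit, where Pb is the price buyers pay.
On the curves, Pb = 145.8 - (2/15)Q and Ps = 516/7 + (1/7)Q; the wedge Ps − Pb = 29 gives 516/7 + (1/7)Q − (145.8 - (2/15)Q) = 29, so Q' = 366.
Then Pb = 145.8 − (2/15)·366 = 97 and Ps = 516/7 + (1/7)·366 = 126.
The subsidy expands output by 366 − 261 = 105 past the efficient level; on those units the gap between marginal cost and willingness to pay runs from 0 up to 29.
DWL = ½ × 29 × 105 = 1522.5.

Deadweight loss = £1522.5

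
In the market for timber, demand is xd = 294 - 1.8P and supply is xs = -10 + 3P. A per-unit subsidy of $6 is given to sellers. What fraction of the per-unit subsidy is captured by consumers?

Consumer share = 0.625

Pre-subsidy: 294 - 1.8P = -10 + 3P gives P* = 190/3, x* = 180.
With the subsidy, sellers receive Ps = Pb + 6 for each unit, where Pb is the price buyers pay.
Supply in terms of Pb becomes xs = -10 + 3(Pb + 6) = 8 + 3Pb. Setting this equal to demand: 294 - 1.8Pb = 8 + 3Pb, so Pb = 715/12.
Sellers receive Ps = 715/12 + 6 = 787/12; x' = 294 − 1.8·(715/12) = 186.75.
Buyers' price falls by P* − Pb = 190/3 − 715/12 = 3.75; sellers' price rises by Ps − P* = 787/12 − 190/3 = 2.25.
So consumers capture 3.75/6 = 0.625 of each unit of subsidy.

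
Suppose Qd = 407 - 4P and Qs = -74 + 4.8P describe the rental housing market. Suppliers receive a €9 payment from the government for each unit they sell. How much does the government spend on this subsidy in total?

Pre-subsidy: 407 - 4P = -74 + 4.8P gives P* = 2405/44, Q* = 2072/11.
With the subsidy, sellers receive Ps = Pb + 9 for each unit, where Pb is the price buyers pay.
Supply in terms of Pb becomes Qs = -74 + 4.8(Pb + 9) = -30.8 + 4.8Pb. Setting this equal to demand: 407 - 4Pb = -30.8 + 4.8Pb, so Pb = 49.75.
Sellers receive Ps = 49.75 + 9 = 58.75; Q' = 407 − 4·49.75 = 208.
Government outlay = subsidy × quantity = 9 × 208 = 1872.

Government cost = €1872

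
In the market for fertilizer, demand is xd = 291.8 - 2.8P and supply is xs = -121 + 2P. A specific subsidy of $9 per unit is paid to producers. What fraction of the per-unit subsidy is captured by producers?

Producer share = 7/12

Pre-subsidy: 291.8 - 2.8P = -121 + 2P gives P* = 86, x* = 51.
With the subsidy, sellers receive Ps = Pb + 9 for each unit, where Pb is the price buyers pay.
Supply in terms of Pb becomes xs = -121 + 2(Pb + 9) = -103 + 2Pb. Setting this equal to demand: 291.8 - 2.8Pb = -103 + 2Pb, so Pb = 82.25.
Sellers receive Ps = 82.25 + 9 = 91.25; x' = 291.8 − 2.8·82.25 = 61.5.
Buyers' price falls by P* − Pb = 86 − 82.25 = 3.75; sellers' price rises by Ps − P* = 91.25 − 86 = 5.25.
So producers capture 5.25/9 = 7/12 of each unit of subsidy.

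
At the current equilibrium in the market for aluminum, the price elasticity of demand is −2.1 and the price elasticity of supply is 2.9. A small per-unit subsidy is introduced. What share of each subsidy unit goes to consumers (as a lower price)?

For a small subsidy around the equilibrium, the benefit split depends on the relative slopes, which at a point are proportional to the elasticities.
Buyer share = εs/(εs + |εd|) = 2.9/(2.9 + 2.1) = 0.58; seller share = |εd|/(εs + |εd|) = 0.42.

Consumer share = 0.58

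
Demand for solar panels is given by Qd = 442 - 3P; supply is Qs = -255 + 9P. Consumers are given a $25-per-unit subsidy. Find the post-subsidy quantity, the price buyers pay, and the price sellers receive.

Q' = 324; buyers pay 118/3; sellers receive 193/3

Pre-subsidy: 442 - 3P = -255 + 9P gives P* = 697/12, Q* = 267.75.
With the rebate, buyers effectively pay Pb = Ps − 25, where Ps is the price sellers receive.
Demand in terms of Ps becomes Qd = 442 − 3(Ps − 25) = 517 - 3Ps. Setting this equal to supply: 517 - 3Ps = -255 + 9Ps, so Ps = 193/3.
Buyers pay Pb = 193/3 − 25 = 118/3; Q' = -255 + 9·(193/3) = 324.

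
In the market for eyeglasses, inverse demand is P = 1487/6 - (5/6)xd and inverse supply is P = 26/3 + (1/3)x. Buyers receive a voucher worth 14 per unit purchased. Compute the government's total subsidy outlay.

Government cost = 3038

Pre-subsidy: 1487/6 - (5/6)x = 26/3 + (1/3)x gives x* = 205 and P* = 77.
With the rebate, buyers effectively pay Pb = Ps − 14, where Ps is the price sellers receive.
On the curves, Pb = 1487/6 - (5/6)x and Ps = 26/3 + (1/3)x; the wedge Ps − Pb = 14 gives 26/3 + (1/3)x − (1487/6 - (5/6)x) = 14, so x' = 217.
Then Pb = 1487/6 − (5/6)·217 = 67 and Ps = 26/3 + (1/3)·217 = 81.
Government outlay = subsidy × quantity = 14 × 217 = 3038.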